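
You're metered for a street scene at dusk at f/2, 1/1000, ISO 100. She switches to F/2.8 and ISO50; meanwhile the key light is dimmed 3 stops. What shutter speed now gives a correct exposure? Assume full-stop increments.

1/30s

Scene light: 3 stops darker.
Aperture: f/2 → f/2.8 — 1 stop smaller aperture (darker).
ISO: 100 → 50 — 1 stop lower (darker).
Net so far: 5 stops darker. Shutter speed: 1/1000 → 1/500 → 1/250 → 1/125 → 1/60 → 1/30.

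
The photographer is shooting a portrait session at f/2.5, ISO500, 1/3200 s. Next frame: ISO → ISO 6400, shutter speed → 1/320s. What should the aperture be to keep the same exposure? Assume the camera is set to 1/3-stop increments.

f/29

ISO: 500 → 640 → 800 → 1000 → 1250 → 1600 → 2000 → 2500 → 3200 → 4000 → 5000 → 6400 — 3 2/3 stops higher (brighter).
Shutter speed: 1/3200 → 1/2500 → 1/2000 → 1/1600 → 1/1250 → 1/1000 → 1/800 → 1/640 → 1/500 → 1/400 → 1/320 — 3 1/3 stops longer (brighter).
Net change so far: 7 stops brighter. Offset with the aperture: f/2.5 → f/2.8 → f/3.2 → f/3.5 → f/4 → f/4.5 → f/5 → f/5.6 → f/6.3 → f/7.1 → f/8 → f/9 → f/10 → f/11 → f/13 → f/14 → f/16 → f/18 → f/20 → f/22 → f/25 → f/29.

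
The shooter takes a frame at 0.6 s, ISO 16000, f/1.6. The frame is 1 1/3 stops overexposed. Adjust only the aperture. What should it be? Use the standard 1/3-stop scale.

f/2.5

Overexposed by 1 1/3 stops → need 1 1/3 stops darker.
Aperture: f/1.6 → f/1.8 → f/2 → f/2.2 → f/2.5.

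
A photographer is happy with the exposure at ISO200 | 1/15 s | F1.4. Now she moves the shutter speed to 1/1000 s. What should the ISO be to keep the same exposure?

ISO 12800

Shutter speed: 1/15 → 1/30 → 1/60 → 1/125 → 1/250 → 1/500 → 1/1000 — 6 stops shorter (darker).
Need 6 stops brighter from the ISO: 200 → 400 → 800 → 1600 → 3200 → 6400 → 12800.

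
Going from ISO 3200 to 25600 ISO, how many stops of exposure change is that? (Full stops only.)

3200 → 6400 → 12800 → 25600 — count the steps: 3 stops.

3 stops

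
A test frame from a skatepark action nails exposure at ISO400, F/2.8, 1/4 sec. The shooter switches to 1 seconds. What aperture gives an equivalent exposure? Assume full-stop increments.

f/5.6

Shutter speed: 1/4 → 1/2 → 1 — 2 stops longer (brighter).
Need 2 stops darker from the aperture: f/2.8 → f/4 → f/5.6.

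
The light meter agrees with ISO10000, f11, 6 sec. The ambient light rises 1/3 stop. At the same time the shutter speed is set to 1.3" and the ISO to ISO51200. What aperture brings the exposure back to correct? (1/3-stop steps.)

Scene light: 1/3 stop brighter.
Shutter speed: 6 → 5 → 4 → 3.2 → 2.5 → 2 → 1.6 → 1.3 — 2 1/3 stops faster (darker).
ISO: 10000 → 12800 → 16000 → 20000 → 25600 → 32000 → 40000 → 51200 — 2 1/3 stops higher (brighter).
Net so far: 1/3 stop brighter. Aperture: f/11 → f/13.

f/13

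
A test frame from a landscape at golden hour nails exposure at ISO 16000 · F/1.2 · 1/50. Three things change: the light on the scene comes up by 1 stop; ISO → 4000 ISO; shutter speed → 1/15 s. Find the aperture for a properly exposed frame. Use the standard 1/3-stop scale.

Scene light: 1 stop brighter.
ISO: 16000 → 12800 → 10000 → 8000 → 6400 → 5000 → 4000 — 2 stops lower (darker).
Shutter speed: 1/50 → 1/40 → 1/30 → 1/25 → 1/20 → 1/15 — 1 2/3 stops slower (brighter).
Net so far: 2/3 stop brighter. Aperture: f/1.2 → f/1.4 → f/1.6.

f/1.6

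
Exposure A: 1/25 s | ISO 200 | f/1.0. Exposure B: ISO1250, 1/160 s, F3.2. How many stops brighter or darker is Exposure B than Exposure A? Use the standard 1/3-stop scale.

Aperture: f/1.0 → f/1.1 → f/1.2 → f/1.4 → f/1.6 → f/1.8 → f/2 → f/2.2 → f/2.5 → f/2.8 → f/3.2 — 3 1/3 stops narrower (darker).
Shutter speed: 1/25 → 1/30 → 1/40 → 1/50 → 1/60 → 1/80 → 1/100 → 1/125 → 1/160 — 2 2/3 stops faster (darker).
ISO: 200 → 250 → 320 → 400 → 500 → 640 → 800 → 1000 → 1250 — 2 2/3 stops raised (brighter).
Net: −3 1/3 −2 2/3 +2 2/3 = −3 1/3 stops.

3 1/3 stops darker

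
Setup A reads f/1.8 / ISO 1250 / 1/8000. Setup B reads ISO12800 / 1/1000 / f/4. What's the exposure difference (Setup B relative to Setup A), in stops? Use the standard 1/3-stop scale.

Aperture: f/1.8 → f/2 → f/2.2 → f/2.5 → f/2.8 → f/3.2 → f/3.5 → f/4 — 2 1/3 stops narrower (darker).
Shutter speed: 1/8000 → 1/6400 → 1/5000 → 1/4000 → 1/3200 → 1/2500 → 1/2000 → 1/1600 → 1/1250 → 1/1000 — 3 stops longer (brighter).
ISO: 1250 → 1600 → 2000 → 2500 → 3200 → 4000 → 5000 → 6400 → 8000 → 10000 → 12800 — 3 1/3 stops higher (brighter).
Net: −2 1/3 +3 +3 1/3 = +4 stops.

4 stops brighter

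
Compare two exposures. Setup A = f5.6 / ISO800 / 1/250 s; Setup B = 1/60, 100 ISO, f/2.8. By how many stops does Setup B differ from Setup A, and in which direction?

1 stop brighter

Aperture: f/5.6 → f/4 → f/2.8 — 2 stops wider (brighter).
Shutter speed: 1/250 → 1/125 → 1/60 — 2 stops longer (brighter).
ISO: 800 → 400 → 200 → 100 — 3 stops lower (darker).
Net: +2 +2 −3 = +1 stop.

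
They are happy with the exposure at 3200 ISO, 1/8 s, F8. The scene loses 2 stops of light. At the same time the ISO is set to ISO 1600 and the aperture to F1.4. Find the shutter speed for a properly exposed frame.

Scene light: 2 stops darker.
ISO: 3200 → 1600 — 1 stop dropped (darker).
Aperture: f/8 → f/5.6 → f/4 → f/2.8 → f/2 → f/1.4 — 5 stops wider (brighter).
Net so far: 2 stops brighter. Shutter speed: 1/8 → 1/15 → 1/30.

1/30s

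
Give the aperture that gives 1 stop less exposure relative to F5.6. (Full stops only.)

f/8

Aperture: f/5.6 → f/8 — 1 stop smaller aperture (darker).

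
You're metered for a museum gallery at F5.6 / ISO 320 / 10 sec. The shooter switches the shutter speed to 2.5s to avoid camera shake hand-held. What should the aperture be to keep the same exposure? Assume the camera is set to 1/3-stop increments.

f/2.8

Shutter speed: 10 → 8 → 6 → 5 → 4 → 3.2 → 2.5 — 2 stops shorter (darker).
Need 2 stops brighter from the aperture: f/5.6 → f/5 → f/4.5 → f/4 → f/3.5 → f/3.2 → f/2.8.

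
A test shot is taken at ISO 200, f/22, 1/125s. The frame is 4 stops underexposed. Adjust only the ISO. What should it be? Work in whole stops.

ISO 3200

Underexposed by 4 stops → need 4 stops brighter.
ISO: 200 → 400 → 800 → 1600 → 3200.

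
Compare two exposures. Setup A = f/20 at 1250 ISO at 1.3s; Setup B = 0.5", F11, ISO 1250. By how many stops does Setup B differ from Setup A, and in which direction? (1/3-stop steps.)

1/3 stop brighter

Aperture: f/20 → f/18 → f/16 → f/14 → f/13 → f/11 — 1 2/3 stops opened up (brighter).
Shutter speed: 1.3 → 1 → 0.8 → 0.6 → 0.5 — 1 1/3 stops faster (darker).
ISO: unchanged.
Net: +1 2/3 −1 1/3 = +1/3 stops.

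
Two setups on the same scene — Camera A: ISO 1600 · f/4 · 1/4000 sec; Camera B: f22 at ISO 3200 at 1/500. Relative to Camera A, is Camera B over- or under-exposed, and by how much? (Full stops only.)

1 stop darker

Aperture: f/4 → f/5.6 → f/8 → f/11 → f/16 → f/22 — 5 stops stopped down (darker).
Shutter speed: 1/4000 → 1/2000 → 1/1000 → 1/500 — 3 stops longer (brighter).
ISO: 1600 → 3200 — 1 stop raised (brighter).
Net: −5 +3 +1 = −1 stop.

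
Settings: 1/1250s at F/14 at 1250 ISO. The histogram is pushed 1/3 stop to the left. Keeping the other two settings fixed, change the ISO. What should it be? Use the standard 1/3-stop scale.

ISO 1600

Underexposed by 1/3 stop → need 1/3 stop brighter.
ISO: 1250 → 1600.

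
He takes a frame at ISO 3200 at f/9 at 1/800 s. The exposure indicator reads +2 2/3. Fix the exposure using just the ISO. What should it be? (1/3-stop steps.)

Overexposed by 2 2/3 stops → need 2 2/3 stops darker.
ISO: 3200 → 2500 → 2000 → 1600 → 1250 → 1000 → 800 → 640 → 500.

ISO 500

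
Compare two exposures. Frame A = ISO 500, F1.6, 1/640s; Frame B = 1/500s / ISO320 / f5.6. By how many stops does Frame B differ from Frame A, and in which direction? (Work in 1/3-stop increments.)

Aperture: f/1.6 → f/1.8 → f/2 → f/2.2 → f/2.5 → f/2.8 → f/3.2 → f/3.5 → f/4 → f/4.5 → f/5 → f/5.6 — 3 2/3 stops narrower (darker).
Shutter speed: 1/640 → 1/500 — 1/3 stop longer (brighter).
ISO: 500 → 400 → 320 — 2/3 stop lower (darker).
Net: −3 2/3 +1/3 −2/3 = −4 stops.

4 stops darker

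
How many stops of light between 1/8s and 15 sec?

7 stops

1/8 → 1/4 → 1/2 → 1 → 2 → 4 → 8 → 15 — count the steps: 7 stops.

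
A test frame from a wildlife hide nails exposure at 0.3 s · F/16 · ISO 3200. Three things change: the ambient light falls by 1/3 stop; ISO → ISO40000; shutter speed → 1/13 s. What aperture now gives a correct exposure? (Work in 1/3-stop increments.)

f/25

Scene light: 1/3 stop darker.
ISO: 3200 → 4000 → 5000 → 6400 → 8000 → 10000 → 12800 → 16000 → 20000 → 25600 → 32000 → 40000 — 3 2/3 stops raised (brighter).
Shutter speed: 0.3 → 1/4 → 1/5 → 1/6 → 1/8 → 1/10 → 1/13 — 2 stops shorter (darker).
Net so far: 1 1/3 stops brighter. Aperture: f/16 → f/18 → f/20 → f/22 → f/25.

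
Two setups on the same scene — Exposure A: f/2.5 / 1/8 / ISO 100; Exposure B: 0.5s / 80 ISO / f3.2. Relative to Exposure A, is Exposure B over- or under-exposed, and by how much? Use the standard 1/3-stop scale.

1 stop brighter

Aperture: f/2.5 → f/2.8 → f/3.2 — 2/3 stop narrower (darker).
Shutter speed: 1/8 → 1/6 → 1/5 → 1/4 → 0.3 → 0.4 → 0.5 — 2 stops longer (brighter).
ISO: 100 → 80 — 1/3 stop dropped (darker).
Net: −2/3 +2 −1/3 = +1 stop.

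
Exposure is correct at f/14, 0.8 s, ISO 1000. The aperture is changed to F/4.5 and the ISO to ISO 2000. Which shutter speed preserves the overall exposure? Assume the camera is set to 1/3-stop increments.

1/25s

Aperture: f/14 → f/13 → f/11 → f/10 → f/9 → f/8 → f/7.1 → f/6.3 → f/5.6 → f/5 → f/4.5 — 3 1/3 stops opened up (brighter).
ISO: 1000 → 1250 → 1600 → 2000 — 1 stop higher (brighter).
Net change so far: 4 1/3 stops brighter. Offset with the shutter speed: 0.8 → 0.6 → 0.5 → 0.4 → 0.3 → 1/4 → 1/5 → 1/6 → 1/8 → 1/10 → 1/13 → 1/15 → 1/20 → 1/25.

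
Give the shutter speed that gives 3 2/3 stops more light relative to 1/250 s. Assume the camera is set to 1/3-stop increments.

1/20s

Shutter speed: 1/250 → 1/200 → 1/160 → 1/125 → 1/100 → 1/80 → 1/60 → 1/50 → 1/40 → 1/30 → 1/25 → 1/20 — 3 2/3 stops slower (brighter).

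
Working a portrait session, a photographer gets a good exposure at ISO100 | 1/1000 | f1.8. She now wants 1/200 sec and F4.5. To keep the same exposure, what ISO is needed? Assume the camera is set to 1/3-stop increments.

Shutter speed: 1/1000 → 1/800 → 1/640 → 1/500 → 1/400 → 1/320 → 1/250 → 1/200 — 2 1/3 stops longer (brighter).
Aperture: f/1.8 → f/2 → f/2.2 → f/2.5 → f/2.8 → f/3.2 → f/3.5 → f/4 → f/4.5 — 2 2/3 stops smaller aperture (darker).
Net change so far: 1/3 stop darker. Offset with the ISO: 100 → 125.

ISO 125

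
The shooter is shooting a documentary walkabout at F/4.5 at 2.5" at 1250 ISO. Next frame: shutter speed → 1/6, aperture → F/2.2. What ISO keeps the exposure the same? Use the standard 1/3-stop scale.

Shutter speed: 2.5 → 2 → 1.6 → 1.3 → 1 → 0.8 → 0.6 → 0.5 → 0.4 → 0.3 → 1/4 → 1/5 → 1/6 — 4 stops faster (darker).
Aperture: f/4.5 → f/4 → f/3.5 → f/3.2 → f/2.8 → f/2.5 → f/2.2 — 2 stops opened up (brighter).
Net change so far: 2 stops darker. Offset with the ISO: 1250 → 1600 → 2000 → 2500 → 3200 → 4000 → 5000.

ISO 5000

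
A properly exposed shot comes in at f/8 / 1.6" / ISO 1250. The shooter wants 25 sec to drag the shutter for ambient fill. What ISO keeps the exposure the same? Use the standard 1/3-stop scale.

Shutter speed: 1.6 → 2 → 2.5 → 3.2 → 4 → 5 → 6 → 8 → 10 → 13 → 15 → 20 → 25 — 4 stops longer (brighter).
Need 4 stops darker from the ISO: 1250 → 1000 → 800 → 640 → 500 → 400 → 320 → 250 → 200 → 160 → 125 → 100 → 80.

ISO 80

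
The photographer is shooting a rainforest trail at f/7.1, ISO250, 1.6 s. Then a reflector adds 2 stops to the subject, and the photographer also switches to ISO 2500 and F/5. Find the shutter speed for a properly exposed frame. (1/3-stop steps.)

Scene light: 2 stops brighter.
ISO: 250 → 320 → 400 → 500 → 640 → 800 → 1000 → 1250 → 1600 → 2000 → 2500 — 3 1/3 stops higher (brighter).
Aperture: f/7.1 → f/6.3 → f/5.6 → f/5 — 1 stop larger aperture (brighter).
Net so far: 6 1/3 stops brighter. Shutter speed: 1.6 → 1.3 → 1 → 0.8 → 0.6 → 0.5 → 0.4 → 0.3 → 1/4 → 1/5 → 1/6 → 1/8 → 1/10 → 1/13 → 1/15 → 1/20 → 1/25 → 1/30 → 1/40 → 1/50.

1/50s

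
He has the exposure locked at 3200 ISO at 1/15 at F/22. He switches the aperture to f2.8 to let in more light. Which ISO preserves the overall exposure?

Aperture: f/22 → f/16 → f/11 → f/8 → f/5.6 → f/4 → f/2.8 — 6 stops larger aperture (brighter).
Need 6 stops darker from the ISO: 3200 → 1600 → 800 → 400 → 200 → 100 → 50.

ISO 50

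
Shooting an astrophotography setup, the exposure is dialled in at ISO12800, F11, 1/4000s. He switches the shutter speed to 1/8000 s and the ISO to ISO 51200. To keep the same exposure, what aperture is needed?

Shutter speed: 1/4000 → 1/8000 — 1 stop faster (darker).
ISO: 12800 → 25600 → 51200 — 2 stops raised (brighter).
Net change so far: 1 stop brighter. Offset with the aperture: f/11 → f/16.

f/16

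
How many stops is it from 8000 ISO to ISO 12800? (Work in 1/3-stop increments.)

8000 → 10000 → 12800 — count the steps: 2 third-stops = 2/3 stop.

2/3 stop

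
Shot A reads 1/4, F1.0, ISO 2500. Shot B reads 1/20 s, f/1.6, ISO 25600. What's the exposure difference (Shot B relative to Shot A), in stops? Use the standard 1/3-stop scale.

1/3 stop darker

Aperture: f/1.0 → f/1.1 → f/1.2 → f/1.4 → f/1.6 — 1 1/3 stops stopped down (darker).
Shutter speed: 1/4 → 1/5 → 1/6 → 1/8 → 1/10 → 1/13 → 1/15 → 1/20 — 2 1/3 stops faster (darker).
ISO: 2500 → 3200 → 4000 → 5000 → 6400 → 8000 → 10000 → 12800 → 16000 → 20000 → 25600 — 3 1/3 stops higher (brighter).
Net: −1 1/3 −2 1/3 +3 1/3 = −1/3 stops.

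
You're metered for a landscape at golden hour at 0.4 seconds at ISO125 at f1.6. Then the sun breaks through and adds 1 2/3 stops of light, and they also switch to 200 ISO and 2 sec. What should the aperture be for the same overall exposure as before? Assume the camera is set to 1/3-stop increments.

f/8

Scene light: 1 2/3 stops brighter.
ISO: 125 → 160 → 200 — 2/3 stop raised (brighter).
Shutter speed: 0.4 → 0.5 → 0.6 → 0.8 → 1 → 1.3 → 1.6 → 2 — 2 1/3 stops slower (brighter).
Net so far: 4 2/3 stops brighter. Aperture: f/1.6 → f/1.8 → f/2 → f/2.2 → f/2.5 → f/2.8 → f/3.2 → f/3.5 → f/4 → f/4.5 → f/5 → f/5.6 → f/6.3 → f/7.1 → f/8.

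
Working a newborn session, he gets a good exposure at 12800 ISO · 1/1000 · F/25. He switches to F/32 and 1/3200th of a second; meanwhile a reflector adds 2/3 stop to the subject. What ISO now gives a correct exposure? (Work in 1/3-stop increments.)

Scene light: 2/3 stop brighter.
Aperture: f/25 → f/29 → f/32 — 2/3 stop stopped down (darker).
Shutter speed: 1/1000 → 1/1250 → 1/1600 → 1/2000 → 1/2500 → 1/3200 — 1 2/3 stops shorter (darker).
Net so far: 1 2/3 stops darker. ISO: 12800 → 16000 → 20000 → 25600 → 32000 → 40000.

ISO 40000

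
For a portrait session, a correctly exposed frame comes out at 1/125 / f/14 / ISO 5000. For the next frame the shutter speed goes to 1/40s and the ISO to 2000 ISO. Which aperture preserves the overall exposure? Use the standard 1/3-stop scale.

Shutter speed: 1/125 → 1/100 → 1/80 → 1/60 → 1/50 → 1/40 — 1 2/3 stops slower (brighter).
ISO: 5000 → 4000 → 3200 → 2500 → 2000 — 1 1/3 stops dropped (darker).
Net change so far: 1/3 stop brighter. Offset with the aperture: f/14 → f/16.

f/16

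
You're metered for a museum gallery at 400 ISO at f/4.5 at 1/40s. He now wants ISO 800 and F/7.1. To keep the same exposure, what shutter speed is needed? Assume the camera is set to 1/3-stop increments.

ISO: 400 → 500 → 640 → 800 — 1 stop raised (brighter).
Aperture: f/4.5 → f/5 → f/5.6 → f/6.3 → f/7.1 — 1 1/3 stops smaller aperture (darker).
Net change so far: 1/3 stop darker. Offset with the shutter speed: 1/40 → 1/30.

1/30s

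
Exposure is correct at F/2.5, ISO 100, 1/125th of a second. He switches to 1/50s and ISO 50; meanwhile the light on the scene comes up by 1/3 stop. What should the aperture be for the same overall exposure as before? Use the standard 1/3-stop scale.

Scene light: 1/3 stop brighter.
Shutter speed: 1/125 → 1/100 → 1/80 → 1/60 → 1/50 — 1 1/3 stops longer (brighter).
ISO: 100 → 80 → 64 → 50 — 1 stop lower (darker).
Net so far: 2/3 stop brighter. Aperture: f/2.5 → f/2.8 → f/3.2.

f/3.2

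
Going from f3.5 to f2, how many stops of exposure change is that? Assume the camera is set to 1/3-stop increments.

1 2/3 stops

f/3.5 → f/3.2 → f/2.8 → f/2.5 → f/2.2 → f/2 — count the steps: 5 third-stops = 1 2/3 stops.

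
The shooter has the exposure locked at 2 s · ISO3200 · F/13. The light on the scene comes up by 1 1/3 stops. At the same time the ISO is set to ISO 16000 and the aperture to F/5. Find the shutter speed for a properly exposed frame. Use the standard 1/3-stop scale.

1/40s

Scene light: 1 1/3 stops brighter.
ISO: 3200 → 4000 → 5000 → 6400 → 8000 → 10000 → 12800 → 16000 — 2 1/3 stops raised (brighter).
Aperture: f/13 → f/11 → f/10 → f/9 → f/8 → f/7.1 → f/6.3 → f/5.6 → f/5 — 2 2/3 stops opened up (brighter).
Net so far: 6 1/3 stops brighter. Shutter speed: 2 → 1.6 → 1.3 → 1 → 0.8 → 0.6 → 0.5 → 0.4 → 0.3 → 1/4 → 1/5 → 1/6 → 1/8 → 1/10 → 1/13 → 1/15 → 1/20 → 1/25 → 1/30 → 1/40.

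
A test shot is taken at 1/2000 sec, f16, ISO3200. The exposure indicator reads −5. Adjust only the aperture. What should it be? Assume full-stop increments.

f/2.8

Underexposed by 5 stops → need 5 stops brighter.
Aperture: f/16 → f/11 → f/8 → f/5.6 → f/4 → f/2.8.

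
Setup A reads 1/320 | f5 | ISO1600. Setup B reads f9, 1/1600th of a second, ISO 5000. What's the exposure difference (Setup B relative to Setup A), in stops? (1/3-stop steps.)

2 1/3 stops darker

Aperture: f/5 → f/5.6 → f/6.3 → f/7.1 → f/8 → f/9 — 1 2/3 stops narrower (darker).
Shutter speed: 1/320 → 1/400 → 1/500 → 1/640 → 1/800 → 1/1000 → 1/1250 → 1/1600 — 2 1/3 stops shorter (darker).
ISO: 1600 → 2000 → 2500 → 3200 → 4000 → 5000 — 1 2/3 stops raised (brighter).
Net: −1 2/3 −2 1/3 +1 2/3 = −2 1/3 stops.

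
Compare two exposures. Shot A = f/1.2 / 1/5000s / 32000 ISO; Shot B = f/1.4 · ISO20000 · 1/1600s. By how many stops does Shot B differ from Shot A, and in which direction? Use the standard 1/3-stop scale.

2/3 stop brighter

Aperture: f/1.2 → f/1.4 — 1/3 stop smaller aperture (darker).
Shutter speed: 1/5000 → 1/4000 → 1/3200 → 1/2500 → 1/2000 → 1/1600 — 1 2/3 stops longer (brighter).
ISO: 32000 → 25600 → 20000 — 2/3 stop dropped (darker).
Net: −1/3 +1 2/3 −2/3 = +2/3 stops.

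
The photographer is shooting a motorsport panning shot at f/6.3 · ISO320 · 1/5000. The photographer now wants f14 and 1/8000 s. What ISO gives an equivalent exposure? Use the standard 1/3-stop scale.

ISO 2500

Aperture: f/6.3 → f/7.1 → f/8 → f/9 → f/10 → f/11 → f/13 → f/14 — 2 1/3 stops smaller aperture (darker).
Shutter speed: 1/5000 → 1/6400 → 1/8000 — 2/3 stop shorter (darker).
Net change so far: 3 stops darker. Offset with the ISO: 320 → 400 → 500 → 640 → 800 → 1000 → 1250 → 1600 → 2000 → 2500.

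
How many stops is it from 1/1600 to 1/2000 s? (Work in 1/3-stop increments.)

1/3 stop

1/1600 → 1/2000 — count the steps: 1 third-stops = 1/3 stop.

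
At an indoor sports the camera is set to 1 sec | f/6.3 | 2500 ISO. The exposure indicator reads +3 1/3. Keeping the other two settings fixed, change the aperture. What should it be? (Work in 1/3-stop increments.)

Overexposed by 3 1/3 stops → need 3 1/3 stops darker.
Aperture: f/6.3 → f/7.1 → f/8 → f/9 → f/10 → f/11 → f/13 → f/14 → f/16 → f/18 → f/20.

f/20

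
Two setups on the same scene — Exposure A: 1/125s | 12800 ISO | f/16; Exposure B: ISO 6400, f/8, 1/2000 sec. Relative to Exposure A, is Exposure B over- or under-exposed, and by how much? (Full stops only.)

3 stops darker

Aperture: f/16 → f/11 → f/8 — 2 stops larger aperture (brighter).
Shutter speed: 1/125 → 1/250 → 1/500 → 1/1000 → 1/2000 — 4 stops faster (darker).
ISO: 12800 → 6400 — 1 stop dropped (darker).
Net: +2 −4 −1 = −3 stops.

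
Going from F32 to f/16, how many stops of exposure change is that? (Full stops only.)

2 stops

f/32 → f/22 → f/16 — count the steps: 2 stops.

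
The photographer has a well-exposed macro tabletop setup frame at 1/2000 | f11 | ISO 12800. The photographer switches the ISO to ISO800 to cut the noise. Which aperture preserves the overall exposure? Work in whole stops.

ISO: 12800 → 6400 → 3200 → 1600 → 800 — 4 stops dropped (darker).
Need 4 stops brighter from the aperture: f/11 → f/8 → f/5.6 → f/4 → f/2.8.

f/2.8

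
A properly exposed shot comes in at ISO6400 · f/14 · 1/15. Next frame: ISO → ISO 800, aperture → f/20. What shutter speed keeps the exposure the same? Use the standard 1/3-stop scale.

ISO: 6400 → 5000 → 4000 → 3200 → 2500 → 2000 → 1600 → 1250 → 1000 → 800 — 3 stops dropped (darker).
Aperture: f/14 → f/16 → f/18 → f/20 — 1 stop smaller aperture (darker).
Net change so far: 4 stops darker. Offset with the shutter speed: 1/15 → 1/13 → 1/10 → 1/8 → 1/6 → 1/5 → 1/4 → 0.3 → 0.4 → 0.5 → 0.6 → 0.8 → 1.

1 s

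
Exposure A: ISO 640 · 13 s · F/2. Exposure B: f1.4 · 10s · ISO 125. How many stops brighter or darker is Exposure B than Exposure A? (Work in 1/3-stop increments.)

Aperture: f/2 → f/1.8 → f/1.6 → f/1.4 — 1 stop wider (brighter).
Shutter speed: 13 → 10 — 1/3 stop faster (darker).
ISO: 640 → 500 → 400 → 320 → 250 → 200 → 160 → 125 — 2 1/3 stops lower (darker).
Net: +1 −1/3 −2 1/3 = −1 2/3 stops.

1 2/3 stops darker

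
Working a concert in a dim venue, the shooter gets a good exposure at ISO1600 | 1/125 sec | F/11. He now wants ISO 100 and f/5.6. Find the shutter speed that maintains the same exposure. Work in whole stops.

ISO: 1600 → 800 → 400 → 200 → 100 — 4 stops lower (darker).
Aperture: f/11 → f/8 → f/5.6 — 2 stops larger aperture (brighter).
Net change so far: 2 stops darker. Offset with the shutter speed: 1/125 → 1/60 → 1/30.

1/30s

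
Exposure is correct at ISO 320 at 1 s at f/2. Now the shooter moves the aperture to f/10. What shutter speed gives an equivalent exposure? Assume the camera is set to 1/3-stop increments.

Aperture: f/2 → f/2.2 → f/2.5 → f/2.8 → f/3.2 → f/3.5 → f/4 → f/4.5 → f/5 → f/5.6 → f/6.3 → f/7.1 → f/8 → f/9 → f/10 — 4 2/3 stops narrower (darker).
Need 4 2/3 stops brighter from the shutter speed: 1 → 1.3 → 1.6 → 2 → 2.5 → 3.2 → 4 → 5 → 6 → 8 → 10 → 13 → 15 → 20 → 25.

25 s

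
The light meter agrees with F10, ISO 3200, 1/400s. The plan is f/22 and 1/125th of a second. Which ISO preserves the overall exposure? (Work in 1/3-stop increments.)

Aperture: f/10 → f/11 → f/13 → f/14 → f/16 → f/18 → f/20 → f/22 — 2 1/3 stops smaller aperture (darker).
Shutter speed: 1/400 → 1/320 → 1/250 → 1/200 → 1/160 → 1/125 — 1 2/3 stops slower (brighter).
Net change so far: 2/3 stop darker. Offset with the ISO: 3200 → 4000 → 5000.

ISO 5000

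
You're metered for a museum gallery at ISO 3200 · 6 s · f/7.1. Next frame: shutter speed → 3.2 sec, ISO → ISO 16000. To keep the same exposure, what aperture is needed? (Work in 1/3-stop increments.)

f/11

Shutter speed: 6 → 5 → 4 → 3.2 — 1 stop faster (darker).
ISO: 3200 → 4000 → 5000 → 6400 → 8000 → 10000 → 12800 → 16000 — 2 1/3 stops raised (brighter).
Net change so far: 1 1/3 stops brighter. Offset with the aperture: f/7.1 → f/8 → f/9 → f/10 → f/11.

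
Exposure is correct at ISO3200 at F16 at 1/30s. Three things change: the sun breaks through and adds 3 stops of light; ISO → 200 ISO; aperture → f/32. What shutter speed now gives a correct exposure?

1/4s

Scene light: 3 stops brighter.
ISO: 3200 → 1600 → 800 → 400 → 200 — 4 stops lower (darker).
Aperture: f/16 → f/22 → f/32 — 2 stops stopped down (darker).
Net so far: 3 stops darker. Shutter speed: 1/30 → 1/15 → 1/8 → 1/4.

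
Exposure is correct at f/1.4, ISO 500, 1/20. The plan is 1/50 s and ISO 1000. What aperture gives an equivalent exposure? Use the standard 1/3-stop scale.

f/1.2

Shutter speed: 1/20 → 1/25 → 1/30 → 1/40 → 1/50 — 1 1/3 stops shorter (darker).
ISO: 500 → 640 → 800 → 1000 — 1 stop higher (brighter).
Net change so far: 1/3 stop darker. Offset with the aperture: f/1.4 → f/1.2.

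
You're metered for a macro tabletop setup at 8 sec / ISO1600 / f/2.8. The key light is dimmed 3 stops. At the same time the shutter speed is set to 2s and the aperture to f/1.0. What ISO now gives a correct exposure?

Scene light: 3 stops darker.
Shutter speed: 8 → 4 → 2 — 2 stops faster (darker).
Aperture: f/2.8 → f/2 → f/1.4 → f/1.0 — 3 stops larger aperture (brighter).
Net so far: 2 stops darker. ISO: 1600 → 3200 → 6400.

ISO 6400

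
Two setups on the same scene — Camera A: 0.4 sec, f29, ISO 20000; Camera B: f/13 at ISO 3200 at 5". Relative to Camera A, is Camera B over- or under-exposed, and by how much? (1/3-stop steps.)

3 1/3 stops brighter

Aperture: f/29 → f/25 → f/22 → f/20 → f/18 → f/16 → f/14 → f/13 — 2 1/3 stops opened up (brighter).
Shutter speed: 0.4 → 0.5 → 0.6 → 0.8 → 1 → 1.3 → 1.6 → 2 → 2.5 → 3.2 → 4 → 5 — 3 2/3 stops slower (brighter).
ISO: 20000 → 16000 → 12800 → 10000 → 8000 → 6400 → 5000 → 4000 → 3200 — 2 2/3 stops dropped (darker).
Net: +2 1/3 +3 2/3 −2 2/3 = +3 1/3 stops.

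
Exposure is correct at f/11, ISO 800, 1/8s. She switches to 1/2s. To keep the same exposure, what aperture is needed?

f/22

Shutter speed: 1/8 → 1/4 → 1/2 — 2 stops slower (brighter).
Need 2 stops darker from the aperture: f/11 → f/16 → f/22.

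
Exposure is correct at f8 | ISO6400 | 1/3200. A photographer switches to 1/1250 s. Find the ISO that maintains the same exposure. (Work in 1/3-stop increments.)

Shutter speed: 1/3200 → 1/2500 → 1/2000 → 1/1600 → 1/1250 — 1 1/3 stops longer (brighter).
Need 1 1/3 stops darker from the ISO: 6400 → 5000 → 4000 → 3200 → 2500.

ISO 2500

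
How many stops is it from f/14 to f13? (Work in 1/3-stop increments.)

f/14 → f/13 — count the steps: 1 third-stops = 1/3 stop.

1/3 stop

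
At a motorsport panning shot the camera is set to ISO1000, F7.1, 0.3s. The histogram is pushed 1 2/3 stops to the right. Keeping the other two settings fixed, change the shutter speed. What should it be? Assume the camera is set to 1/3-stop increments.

1/10s

Overexposed by 1 2/3 stops → need 1 2/3 stops darker.
Shutter speed: 0.3 → 1/4 → 1/5 → 1/6 → 1/8 → 1/10.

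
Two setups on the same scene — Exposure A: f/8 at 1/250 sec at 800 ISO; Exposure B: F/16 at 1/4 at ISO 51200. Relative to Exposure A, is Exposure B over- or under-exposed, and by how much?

10 stops brighter

Aperture: f/8 → f/11 → f/16 — 2 stops stopped down (darker).
Shutter speed: 1/250 → 1/125 → 1/60 → 1/30 → 1/15 → 1/8 → 1/4 — 6 stops longer (brighter).
ISO: 800 → 1600 → 3200 → 6400 → 12800 → 25600 → 51200 — 6 stops raised (brighter).
Net: −2 +6 +6 = +10 stops.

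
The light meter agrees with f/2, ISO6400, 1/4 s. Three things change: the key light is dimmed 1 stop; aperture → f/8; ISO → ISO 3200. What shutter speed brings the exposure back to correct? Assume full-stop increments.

Scene light: 1 stop darker.
Aperture: f/2 → f/2.8 → f/4 → f/5.6 → f/8 — 4 stops narrower (darker).
ISO: 6400 → 3200 — 1 stop dropped (darker).
Net so far: 6 stops darker. Shutter speed: 1/4 → 1/2 → 1 → 2 → 4 → 8 → 15.

15 s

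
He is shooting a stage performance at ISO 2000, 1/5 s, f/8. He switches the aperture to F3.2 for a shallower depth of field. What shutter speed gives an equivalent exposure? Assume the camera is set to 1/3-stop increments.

Aperture: f/8 → f/7.1 → f/6.3 → f/5.6 → f/5 → f/4.5 → f/4 → f/3.5 → f/3.2 — 2 2/3 stops opened up (brighter).
Need 2 2/3 stops darker from the shutter speed: 1/5 → 1/6 → 1/8 → 1/10 → 1/13 → 1/15 → 1/20 → 1/25 → 1/30.

1/30s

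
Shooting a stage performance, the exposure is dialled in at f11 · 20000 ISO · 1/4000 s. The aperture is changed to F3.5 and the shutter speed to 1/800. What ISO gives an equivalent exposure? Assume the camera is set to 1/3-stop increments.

ISO 400

Aperture: f/11 → f/10 → f/9 → f/8 → f/7.1 → f/6.3 → f/5.6 → f/5 → f/4.5 → f/4 → f/3.5 — 3 1/3 stops wider (brighter).
Shutter speed: 1/4000 → 1/3200 → 1/2500 → 1/2000 → 1/1600 → 1/1250 → 1/1000 → 1/800 — 2 1/3 stops longer (brighter).
Net change so far: 5 2/3 stops brighter. Offset with the ISO: 20000 → 16000 → 12800 → 10000 → 8000 → 6400 → 5000 → 4000 → 3200 → 2500 → 2000 → 1600 → 1250 → 1000 → 800 → 640 → 500 → 400.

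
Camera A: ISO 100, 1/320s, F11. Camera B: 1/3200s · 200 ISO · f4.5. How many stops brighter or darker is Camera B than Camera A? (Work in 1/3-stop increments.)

Aperture: f/11 → f/10 → f/9 → f/8 → f/7.1 → f/6.3 → f/5.6 → f/5 → f/4.5 — 2 2/3 stops larger aperture (brighter).
Shutter speed: 1/320 → 1/400 → 1/500 → 1/640 → 1/800 → 1/1000 → 1/1250 → 1/1600 → 1/2000 → 1/2500 → 1/3200 — 3 1/3 stops shorter (darker).
ISO: 100 → 125 → 160 → 200 — 1 stop raised (brighter).
Net: +2 2/3 −3 1/3 +1 = +1/3 stops.

1/3 stop brighter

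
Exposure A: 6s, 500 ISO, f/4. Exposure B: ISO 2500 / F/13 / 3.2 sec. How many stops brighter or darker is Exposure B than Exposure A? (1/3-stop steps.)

Aperture: f/4 → f/4.5 → f/5 → f/5.6 → f/6.3 → f/7.1 → f/8 → f/9 → f/10 → f/11 → f/13 — 3 1/3 stops narrower (darker).
Shutter speed: 6 → 5 → 4 → 3.2 — 1 stop shorter (darker).
ISO: 500 → 640 → 800 → 1000 → 1250 → 1600 → 2000 → 2500 — 2 1/3 stops higher (brighter).
Net: −3 1/3 −1 +2 1/3 = −2 stops.

2 stops darker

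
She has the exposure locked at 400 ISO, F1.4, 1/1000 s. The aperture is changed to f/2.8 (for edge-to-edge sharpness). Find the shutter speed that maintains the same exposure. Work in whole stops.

Aperture: f/1.4 → f/2 → f/2.8 — 2 stops narrower (darker).
Need 2 stops brighter from the shutter speed: 1/1000 → 1/500 → 1/250.

1/250s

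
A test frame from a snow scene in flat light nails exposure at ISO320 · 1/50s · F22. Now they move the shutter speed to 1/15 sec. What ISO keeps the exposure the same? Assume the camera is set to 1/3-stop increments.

ISO 100

Shutter speed: 1/50 → 1/40 → 1/30 → 1/25 → 1/20 → 1/15 — 1 2/3 stops slower (brighter).
Need 1 2/3 stops darker from the ISO: 320 → 250 → 200 → 160 → 125 → 100.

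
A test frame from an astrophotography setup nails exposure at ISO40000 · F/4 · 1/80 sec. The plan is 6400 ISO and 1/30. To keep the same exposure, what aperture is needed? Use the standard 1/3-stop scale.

ISO: 40000 → 32000 → 25600 → 20000 → 16000 → 12800 → 10000 → 8000 → 6400 — 2 2/3 stops lower (darker).
Shutter speed: 1/80 → 1/60 → 1/50 → 1/40 → 1/30 — 1 1/3 stops slower (brighter).
Net change so far: 1 1/3 stops darker. Offset with the aperture: f/4 → f/3.5 → f/3.2 → f/2.8 → f/2.5.

f/2.5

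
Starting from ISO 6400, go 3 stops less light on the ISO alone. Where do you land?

ISO 800

ISO: 6400 → 3200 → 1600 → 800 — 3 stops lower (darker).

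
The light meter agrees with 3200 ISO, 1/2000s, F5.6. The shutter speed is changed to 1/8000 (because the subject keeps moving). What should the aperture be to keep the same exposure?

f/2.8

Shutter speed: 1/2000 → 1/4000 → 1/8000 — 2 stops faster (darker).
Need 2 stops brighter from the aperture: f/5.6 → f/4 → f/2.8.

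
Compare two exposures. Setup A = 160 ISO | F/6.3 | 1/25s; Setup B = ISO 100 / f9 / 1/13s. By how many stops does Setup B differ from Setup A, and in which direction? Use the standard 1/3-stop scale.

2/3 stop darker

Aperture: f/6.3 → f/7.1 → f/8 → f/9 — 1 stop narrower (darker).
Shutter speed: 1/25 → 1/20 → 1/15 → 1/13 — 1 stop slower (brighter).
ISO: 160 → 125 → 100 — 2/3 stop dropped (darker).
Net: −1 +1 −2/3 = −2/3 stops.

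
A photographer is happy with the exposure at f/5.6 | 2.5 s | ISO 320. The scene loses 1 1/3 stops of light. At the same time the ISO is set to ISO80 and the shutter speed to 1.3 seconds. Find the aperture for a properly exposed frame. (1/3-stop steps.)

f/1.2

Scene light: 1 1/3 stops darker.
ISO: 320 → 250 → 200 → 160 → 125 → 100 → 80 — 2 stops lower (darker).
Shutter speed: 2.5 → 2 → 1.6 → 1.3 — 1 stop faster (darker).
Net so far: 4 1/3 stops darker. Aperture: f/5.6 → f/5 → f/4.5 → f/4 → f/3.5 → f/3.2 → f/2.8 → f/2.5 → f/2.2 → f/2 → f/1.8 → f/1.6 → f/1.4 → f/1.2.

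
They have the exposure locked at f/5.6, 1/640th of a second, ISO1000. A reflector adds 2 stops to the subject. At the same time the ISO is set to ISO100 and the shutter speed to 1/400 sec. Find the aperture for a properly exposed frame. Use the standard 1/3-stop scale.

f/4.5

Scene light: 2 stops brighter.
ISO: 1000 → 800 → 640 → 500 → 400 → 320 → 250 → 200 → 160 → 125 → 100 — 3 1/3 stops dropped (darker).
Shutter speed: 1/640 → 1/500 → 1/400 — 2/3 stop longer (brighter).
Net so far: 2/3 stop darker. Aperture: f/5.6 → f/5 → f/4.5.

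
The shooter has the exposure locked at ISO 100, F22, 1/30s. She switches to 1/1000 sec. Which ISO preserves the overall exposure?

Shutter speed: 1/30 → 1/60 → 1/125 → 1/250 → 1/500 → 1/1000 — 5 stops faster (darker).
Need 5 stops brighter from the ISO: 100 → 200 → 400 → 800 → 1600 → 3200.

ISO 3200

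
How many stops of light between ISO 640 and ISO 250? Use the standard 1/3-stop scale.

1 1/3 stops

640 → 500 → 400 → 320 → 250 — count the steps: 4 third-stops = 1 1/3 stops.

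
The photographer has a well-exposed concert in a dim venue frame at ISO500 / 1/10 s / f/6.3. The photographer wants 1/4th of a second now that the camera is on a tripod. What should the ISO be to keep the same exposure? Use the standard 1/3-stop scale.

ISO 200

Shutter speed: 1/10 → 1/8 → 1/6 → 1/5 → 1/4 — 1 1/3 stops slower (brighter).
Need 1 1/3 stops darker from the ISO: 500 → 400 → 320 → 250 → 200.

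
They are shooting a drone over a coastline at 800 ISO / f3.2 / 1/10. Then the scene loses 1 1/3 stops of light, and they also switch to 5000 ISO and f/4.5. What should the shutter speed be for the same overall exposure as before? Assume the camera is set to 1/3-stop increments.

Scene light: 1 1/3 stops darker.
ISO: 800 → 1000 → 1250 → 1600 → 2000 → 2500 → 3200 → 4000 → 5000 — 2 2/3 stops higher (brighter).
Aperture: f/3.2 → f/3.5 → f/4 → f/4.5 — 1 stop smaller aperture (darker).
Net so far: 1/3 stop brighter. Shutter speed: 1/10 → 1/13.

1/13s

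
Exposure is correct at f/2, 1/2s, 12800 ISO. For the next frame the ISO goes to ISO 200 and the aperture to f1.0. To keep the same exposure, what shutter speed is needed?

8 s

ISO: 12800 → 6400 → 3200 → 1600 → 800 → 400 → 200 — 6 stops lower (darker).
Aperture: f/2 → f/1.4 → f/1.0 — 2 stops opened up (brighter).
Net change so far: 4 stops darker. Offset with the shutter speed: 1/2 → 1 → 2 → 4 → 8.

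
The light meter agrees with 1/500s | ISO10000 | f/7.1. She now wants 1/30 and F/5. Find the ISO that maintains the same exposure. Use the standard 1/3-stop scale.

ISO 320

Shutter speed: 1/500 → 1/400 → 1/320 → 1/250 → 1/200 → 1/160 → 1/125 → 1/100 → 1/80 → 1/60 → 1/50 → 1/40 → 1/30 — 4 stops slower (brighter).
Aperture: f/7.1 → f/6.3 → f/5.6 → f/5 — 1 stop wider (brighter).
Net change so far: 5 stops brighter. Offset with the ISO: 10000 → 8000 → 6400 → 5000 → 4000 → 3200 → 2500 → 2000 → 1600 → 1250 → 1000 → 800 → 640 → 500 → 400 → 320.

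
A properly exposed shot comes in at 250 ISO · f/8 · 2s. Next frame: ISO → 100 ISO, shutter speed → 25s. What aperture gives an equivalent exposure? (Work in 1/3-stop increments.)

ISO: 250 → 200 → 160 → 125 → 100 — 1 1/3 stops dropped (darker).
Shutter speed: 2 → 2.5 → 3.2 → 4 → 5 → 6 → 8 → 10 → 13 → 15 → 20 → 25 — 3 2/3 stops slower (brighter).
Net change so far: 2 1/3 stops brighter. Offset with the aperture: f/8 → f/9 → f/10 → f/11 → f/13 → f/14 → f/16 → f/18.

f/18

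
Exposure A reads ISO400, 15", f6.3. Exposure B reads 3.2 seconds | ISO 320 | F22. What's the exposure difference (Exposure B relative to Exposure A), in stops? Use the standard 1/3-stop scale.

Aperture: f/6.3 → f/7.1 → f/8 → f/9 → f/10 → f/11 → f/13 → f/14 → f/16 → f/18 → f/20 → f/22 — 3 2/3 stops stopped down (darker).
Shutter speed: 15 → 13 → 10 → 8 → 6 → 5 → 4 → 3.2 — 2 1/3 stops shorter (darker).
ISO: 400 → 320 — 1/3 stop dropped (darker).
Net: −3 2/3 −2 1/3 −1/3 = −6 1/3 stops.

6 1/3 stops darker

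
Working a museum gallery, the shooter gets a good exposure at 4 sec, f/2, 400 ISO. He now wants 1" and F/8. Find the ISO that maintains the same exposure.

ISO 25600

Shutter speed: 4 → 2 → 1 — 2 stops faster (darker).
Aperture: f/2 → f/2.8 → f/4 → f/5.6 → f/8 — 4 stops narrower (darker).
Net change so far: 6 stops darker. Offset with the ISO: 400 → 800 → 1600 → 3200 → 6400 → 12800 → 25600.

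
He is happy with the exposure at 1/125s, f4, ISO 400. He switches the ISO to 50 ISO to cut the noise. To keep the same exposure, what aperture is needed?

ISO: 400 → 200 → 100 → 50 — 3 stops lower (darker).
Need 3 stops brighter from the aperture: f/4 → f/2.8 → f/2 → f/1.4.

f/1.4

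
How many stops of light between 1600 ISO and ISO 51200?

5 stops

1600 → 3200 → 6400 → 12800 → 25600 → 51200 — count the steps: 5 stops.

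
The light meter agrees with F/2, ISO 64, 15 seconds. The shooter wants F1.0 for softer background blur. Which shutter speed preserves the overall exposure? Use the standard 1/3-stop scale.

Aperture: f/2 → f/1.8 → f/1.6 → f/1.4 → f/1.2 → f/1.1 → f/1.0 — 2 stops opened up (brighter).
Need 2 stops darker from the shutter speed: 15 → 13 → 10 → 8 → 6 → 5 → 4.

4 s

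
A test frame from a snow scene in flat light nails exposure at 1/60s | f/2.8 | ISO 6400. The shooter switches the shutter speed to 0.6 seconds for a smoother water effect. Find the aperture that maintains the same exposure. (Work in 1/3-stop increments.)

f/18

Shutter speed: 1/60 → 1/50 → 1/40 → 1/30 → 1/25 → 1/20 → 1/15 → 1/13 → 1/10 → 1/8 → 1/6 → 1/5 → 1/4 → 0.3 → 0.4 → 0.5 → 0.6 — 5 1/3 stops longer (brighter).
Need 5 1/3 stops darker from the aperture: f/2.8 → f/3.2 → f/3.5 → f/4 → f/4.5 → f/5 → f/5.6 → f/6.3 → f/7.1 → f/8 → f/9 → f/10 → f/11 → f/13 → f/14 → f/16 → f/18.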